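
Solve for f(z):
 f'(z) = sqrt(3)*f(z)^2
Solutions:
 f(z) = -1/(C1 + sqrt(3)*z)


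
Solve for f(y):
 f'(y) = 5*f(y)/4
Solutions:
 f(y) = C1*exp(5*y/4)


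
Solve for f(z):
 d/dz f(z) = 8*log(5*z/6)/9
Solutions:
 f(z) = C1 + 8*z*log(z)/9 - 8*z*log(6)/9 - 8*z/9 + 8*z*log(5)/9


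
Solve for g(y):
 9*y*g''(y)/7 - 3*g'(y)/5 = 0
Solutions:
 g(y) = C1 + C2*y^(22/15)


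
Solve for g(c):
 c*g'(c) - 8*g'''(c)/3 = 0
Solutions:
 g(c) = C1 + Integral(C2*airyai(3^(1/3)*c/2) + C3*airybi(3^(1/3)*c/2), c)


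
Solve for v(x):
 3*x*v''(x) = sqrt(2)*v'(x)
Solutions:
 v(x) = C1 + C2*x^(sqrt(2)/3 + 1)


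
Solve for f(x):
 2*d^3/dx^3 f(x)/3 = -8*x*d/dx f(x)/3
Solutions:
 f(x) = C1 + Integral(C2*airyai(-2^(2/3)*x) + C3*airybi(-2^(2/3)*x), x)


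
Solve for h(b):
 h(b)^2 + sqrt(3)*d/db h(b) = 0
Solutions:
 h(b) = 3/(C1 + sqrt(3)*b)


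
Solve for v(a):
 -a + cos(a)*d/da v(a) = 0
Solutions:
 v(a) = C1 + Integral(a/cos(a), a)


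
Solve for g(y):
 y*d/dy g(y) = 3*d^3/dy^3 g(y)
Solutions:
 g(y) = C1 + Integral(C2*airyai(3^(2/3)*y/3) + C3*airybi(3^(2/3)*y/3), y)


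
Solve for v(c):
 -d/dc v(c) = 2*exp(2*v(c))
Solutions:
 v(c) = log(-sqrt(-1/(C1 - 2*c))) - log(2)/2
 v(c) = log(-1/(C1 - 2*c))/2 - log(2)/2


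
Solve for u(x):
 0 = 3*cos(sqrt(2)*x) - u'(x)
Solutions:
 u(x) = C1 + 3*sqrt(2)*sin(sqrt(2)*x)/2


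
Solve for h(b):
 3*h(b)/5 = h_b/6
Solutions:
 h(b) = C1*exp(18*b/5)


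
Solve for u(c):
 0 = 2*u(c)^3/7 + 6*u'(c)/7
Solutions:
 u(c) = -sqrt(6)*sqrt(-1/(C1 - c))/2
 u(c) = sqrt(6)*sqrt(-1/(C1 - c))/2


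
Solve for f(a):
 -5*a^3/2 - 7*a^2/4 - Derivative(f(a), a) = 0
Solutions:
 f(a) = C1 - 5*a^4/8 - 7*a^3/12


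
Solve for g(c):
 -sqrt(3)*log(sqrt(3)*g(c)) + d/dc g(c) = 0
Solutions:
 -2*sqrt(3)*Integral(1/(2*log(_y) + log(3)), (_y, g(c)))/3 = C1 - c


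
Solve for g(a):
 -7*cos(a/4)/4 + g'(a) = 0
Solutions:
 g(a) = C1 + 7*sin(a/4)


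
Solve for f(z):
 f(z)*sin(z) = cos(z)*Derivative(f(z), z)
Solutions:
 f(z) = C1/cos(z)


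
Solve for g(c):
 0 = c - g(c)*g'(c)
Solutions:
 g(c) = -sqrt(C1 + c^2)
 g(c) = sqrt(C1 + c^2)


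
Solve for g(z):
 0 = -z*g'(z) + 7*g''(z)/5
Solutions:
 g(z) = C1 + C2*erfi(sqrt(70)*z/14)


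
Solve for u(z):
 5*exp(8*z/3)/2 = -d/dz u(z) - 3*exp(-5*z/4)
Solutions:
 u(z) = C1 - 15*exp(8*z/3)/16 + 12*exp(-5*z/4)/5


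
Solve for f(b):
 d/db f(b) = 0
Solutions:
 f(b) = C1


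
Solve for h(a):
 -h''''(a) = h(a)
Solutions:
 h(a) = (C1*sin(sqrt(2)*a/2) + C2*cos(sqrt(2)*a/2))*exp(-sqrt(2)*a/2) + (C3*sin(sqrt(2)*a/2) + C4*cos(sqrt(2)*a/2))*exp(sqrt(2)*a/2)


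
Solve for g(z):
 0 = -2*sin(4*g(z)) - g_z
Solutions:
 g(z) = -acos((-C1 - exp(16*z))/(C1 - exp(16*z)))/4 + pi/2
 g(z) = acos((-C1 - exp(16*z))/(C1 - exp(16*z)))/4


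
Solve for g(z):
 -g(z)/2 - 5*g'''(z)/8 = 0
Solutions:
 g(z) = C3*exp(-10^(2/3)*z/5) + (C1*sin(10^(2/3)*sqrt(3)*z/10) + C2*cos(10^(2/3)*sqrt(3)*z/10))*exp(10^(2/3)*z/10)


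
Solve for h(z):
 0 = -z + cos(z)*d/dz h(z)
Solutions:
 h(z) = C1 + Integral(z/cos(z), z)


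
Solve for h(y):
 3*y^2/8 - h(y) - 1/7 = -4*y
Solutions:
 h(y) = 3*y^2/8 + 4*y - 1/7


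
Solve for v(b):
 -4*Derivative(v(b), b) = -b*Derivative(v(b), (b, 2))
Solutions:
 v(b) = C1 + C2*b^5


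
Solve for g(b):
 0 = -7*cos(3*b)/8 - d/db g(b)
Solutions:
 g(b) = C1 - 7*sin(3*b)/24


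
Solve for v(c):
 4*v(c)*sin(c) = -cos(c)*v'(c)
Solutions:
 v(c) = C1*cos(c)^4


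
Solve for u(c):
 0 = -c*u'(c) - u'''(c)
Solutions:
 u(c) = C1 + Integral(C2*airyai(-c) + C3*airybi(-c), c)


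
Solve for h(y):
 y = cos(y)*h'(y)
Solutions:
 h(y) = C1 + Integral(y/cos(y), y)


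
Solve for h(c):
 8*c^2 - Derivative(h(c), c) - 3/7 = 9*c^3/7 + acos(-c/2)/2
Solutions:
 h(c) = C1 - 9*c^4/28 + 8*c^3/3 - c*acos(-c/2)/2 - 3*c/7 - sqrt(4 - c^2)/2


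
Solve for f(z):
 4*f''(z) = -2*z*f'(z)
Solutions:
 f(z) = C1 + C2*erf(z/2)


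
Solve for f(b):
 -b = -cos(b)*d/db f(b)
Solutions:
 f(b) = C1 + Integral(b/cos(b), b)


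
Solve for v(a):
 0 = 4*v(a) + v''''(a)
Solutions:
 v(a) = (C1*sin(a) + C2*cos(a))*exp(-a) + (C3*sin(a) + C4*cos(a))*exp(a)


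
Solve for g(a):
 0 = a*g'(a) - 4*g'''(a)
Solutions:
 g(a) = C1 + Integral(C2*airyai(2^(1/3)*a/2) + C3*airybi(2^(1/3)*a/2), a)


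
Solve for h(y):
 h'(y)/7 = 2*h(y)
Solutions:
 h(y) = C1*exp(14*y)


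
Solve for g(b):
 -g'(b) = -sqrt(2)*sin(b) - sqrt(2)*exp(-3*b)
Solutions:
 g(b) = C1 - sqrt(2)*cos(b) - sqrt(2)*exp(-3*b)/3


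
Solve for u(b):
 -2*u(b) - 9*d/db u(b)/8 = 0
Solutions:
 u(b) = C1*exp(-16*b/9)


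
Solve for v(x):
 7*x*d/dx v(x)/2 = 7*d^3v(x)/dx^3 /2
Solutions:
 v(x) = C1 + Integral(C2*airyai(x) + C3*airybi(x), x)


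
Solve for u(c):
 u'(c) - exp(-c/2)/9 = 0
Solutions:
 u(c) = C1 - 2*exp(-c/2)/9


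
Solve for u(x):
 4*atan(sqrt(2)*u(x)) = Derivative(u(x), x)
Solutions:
 Integral(1/atan(sqrt(2)*_y), (_y, u(x))) = C1 + 4*x


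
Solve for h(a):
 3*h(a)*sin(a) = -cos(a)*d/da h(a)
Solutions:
 h(a) = C1*cos(a)^3


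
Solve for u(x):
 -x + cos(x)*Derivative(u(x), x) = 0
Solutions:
 u(x) = C1 + Integral(x/cos(x), x)


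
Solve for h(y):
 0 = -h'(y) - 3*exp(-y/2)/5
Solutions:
 h(y) = C1 + 6*exp(-y/2)/5


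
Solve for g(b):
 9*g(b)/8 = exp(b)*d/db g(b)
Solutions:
 g(b) = C1*exp(-9*exp(-b)/8)


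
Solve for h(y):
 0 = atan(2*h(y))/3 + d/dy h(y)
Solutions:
 Integral(1/atan(2*_y), (_y, h(y))) = C1 - y/3


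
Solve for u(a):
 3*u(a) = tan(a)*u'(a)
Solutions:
 u(a) = C1*sin(a)^3


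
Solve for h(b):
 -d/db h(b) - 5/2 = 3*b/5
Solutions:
 h(b) = C1 - 3*b^2/10 - 5*b/2


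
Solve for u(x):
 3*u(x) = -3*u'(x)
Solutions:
 u(x) = C1*exp(-x)


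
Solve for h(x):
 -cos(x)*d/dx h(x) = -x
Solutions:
 h(x) = C1 + Integral(x/cos(x), x)


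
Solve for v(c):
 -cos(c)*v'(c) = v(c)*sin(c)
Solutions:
 v(c) = C1*cos(c)


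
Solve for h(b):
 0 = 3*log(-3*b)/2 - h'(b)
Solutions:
 h(b) = C1 + 3*b*log(-b)/2 + 3*b*(-1 + log(3))/2


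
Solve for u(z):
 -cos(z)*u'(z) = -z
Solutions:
 u(z) = C1 + Integral(z/cos(z), z)


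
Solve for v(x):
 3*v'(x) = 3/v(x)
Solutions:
 v(x) = -sqrt(C1 + 2*x)
 v(x) = sqrt(C1 + 2*x)


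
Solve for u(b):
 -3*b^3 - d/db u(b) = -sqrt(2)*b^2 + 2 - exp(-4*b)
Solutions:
 u(b) = C1 - 3*b^4/4 + sqrt(2)*b^3/3 - 2*b - exp(-4*b)/4


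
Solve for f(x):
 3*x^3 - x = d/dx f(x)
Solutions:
 f(x) = C1 + 3*x^4/4 - x^2/2


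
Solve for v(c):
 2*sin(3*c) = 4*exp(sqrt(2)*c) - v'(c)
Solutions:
 v(c) = C1 + 2*sqrt(2)*exp(sqrt(2)*c) + 2*cos(3*c)/3


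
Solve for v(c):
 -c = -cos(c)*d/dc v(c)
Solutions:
 v(c) = C1 + Integral(c/cos(c), c)


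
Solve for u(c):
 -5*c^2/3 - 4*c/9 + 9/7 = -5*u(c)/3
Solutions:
 u(c) = c^2 + 4*c/15 - 27/35


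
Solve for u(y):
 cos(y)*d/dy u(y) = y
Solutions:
 u(y) = C1 + Integral(y/cos(y), y)


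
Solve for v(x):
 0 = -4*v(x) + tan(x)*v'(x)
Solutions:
 v(x) = C1*sin(x)^4


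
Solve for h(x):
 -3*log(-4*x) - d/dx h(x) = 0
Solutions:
 h(x) = C1 - 3*x*log(-x) + 3*x*(1 - 2*log(2))


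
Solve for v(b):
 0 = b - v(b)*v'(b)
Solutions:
 v(b) = -sqrt(C1 + b^2)
 v(b) = sqrt(C1 + b^2)


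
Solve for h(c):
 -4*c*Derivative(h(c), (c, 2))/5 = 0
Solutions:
 h(c) = C1 + C2*c


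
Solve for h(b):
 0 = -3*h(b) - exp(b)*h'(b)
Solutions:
 h(b) = C1*exp(3*exp(-b))


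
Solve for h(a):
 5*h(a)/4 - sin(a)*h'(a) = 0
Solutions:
 h(a) = C1*(cos(a) - 1)^(5/8)/(cos(a) + 1)^(5/8)


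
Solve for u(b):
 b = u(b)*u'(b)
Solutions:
 u(b) = -sqrt(C1 + b^2)
 u(b) = sqrt(C1 + b^2)


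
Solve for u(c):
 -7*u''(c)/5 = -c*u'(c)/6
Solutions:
 u(c) = C1 + C2*erfi(sqrt(105)*c/42)


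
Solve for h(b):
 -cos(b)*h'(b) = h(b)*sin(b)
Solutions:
 h(b) = C1*cos(b)


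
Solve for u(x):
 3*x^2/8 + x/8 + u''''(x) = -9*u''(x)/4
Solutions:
 u(x) = C1 + C2*x + C3*sin(3*x/2) + C4*cos(3*x/2) - x^4/72 - x^3/108 + 2*x^2/27


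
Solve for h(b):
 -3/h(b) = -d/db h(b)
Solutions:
 h(b) = -sqrt(C1 + 6*b)
 h(b) = sqrt(C1 + 6*b)


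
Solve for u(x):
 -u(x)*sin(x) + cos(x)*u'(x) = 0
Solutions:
 u(x) = C1/cos(x)


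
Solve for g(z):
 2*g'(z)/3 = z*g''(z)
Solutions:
 g(z) = C1 + C2*z^(5/3)


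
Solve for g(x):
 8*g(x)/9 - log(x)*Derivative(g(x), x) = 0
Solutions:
 g(x) = C1*exp(8*li(x)/9)


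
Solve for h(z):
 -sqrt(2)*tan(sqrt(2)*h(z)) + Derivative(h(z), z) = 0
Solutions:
 h(z) = sqrt(2)*(pi - asin(C1*exp(2*z)))/2
 h(z) = sqrt(2)*asin(C1*exp(2*z))/2


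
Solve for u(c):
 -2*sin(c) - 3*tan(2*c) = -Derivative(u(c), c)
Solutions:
 u(c) = C1 - 3*log(cos(2*c))/2 - 2*cos(c)


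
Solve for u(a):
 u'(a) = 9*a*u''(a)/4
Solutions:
 u(a) = C1 + C2*a^(13/9)


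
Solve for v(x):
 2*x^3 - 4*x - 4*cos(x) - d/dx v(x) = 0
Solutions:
 v(x) = C1 + x^4/2 - 2*x^2 - 4*sin(x)


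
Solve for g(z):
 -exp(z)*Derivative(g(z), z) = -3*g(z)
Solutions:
 g(z) = C1*exp(-3*exp(-z))


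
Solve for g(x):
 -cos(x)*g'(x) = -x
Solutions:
 g(x) = C1 + Integral(x/cos(x), x)


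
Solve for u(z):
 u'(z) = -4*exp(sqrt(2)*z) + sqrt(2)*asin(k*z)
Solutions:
 u(z) = C1 + sqrt(2)*Piecewise((z*asin(k*z) + sqrt(-k^2*z^2 + 1)/k, Ne(k, 0)), (0, True)) - 2*sqrt(2)*exp(sqrt(2)*z)


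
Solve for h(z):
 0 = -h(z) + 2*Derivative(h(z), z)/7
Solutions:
 h(z) = C1*exp(7*z/2)


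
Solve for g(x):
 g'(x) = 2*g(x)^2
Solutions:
 g(x) = -1/(C1 + 2*x)


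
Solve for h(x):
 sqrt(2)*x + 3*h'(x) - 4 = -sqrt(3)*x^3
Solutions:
 h(x) = C1 - sqrt(3)*x^4/12 - sqrt(2)*x^2/6 + 4*x/3


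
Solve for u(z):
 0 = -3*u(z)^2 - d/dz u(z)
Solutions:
 u(z) = 1/(C1 + 3*z)


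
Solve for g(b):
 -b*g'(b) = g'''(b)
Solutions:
 g(b) = C1 + Integral(C2*airyai(-b) + C3*airybi(-b), b)


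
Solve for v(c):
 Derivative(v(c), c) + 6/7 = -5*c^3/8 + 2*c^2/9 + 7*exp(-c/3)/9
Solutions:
 v(c) = C1 - 5*c^4/32 + 2*c^3/27 - 6*c/7 - 7*exp(-c/3)/3


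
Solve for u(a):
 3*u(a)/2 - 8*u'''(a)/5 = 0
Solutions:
 u(a) = C3*exp(15^(1/3)*2^(2/3)*a/4) + (C1*sin(2^(2/3)*3^(5/6)*5^(1/3)*a/8) + C2*cos(2^(2/3)*3^(5/6)*5^(1/3)*a/8))*exp(-15^(1/3)*2^(2/3)*a/8)


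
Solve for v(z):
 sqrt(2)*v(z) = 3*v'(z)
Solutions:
 v(z) = C1*exp(sqrt(2)*z/3)


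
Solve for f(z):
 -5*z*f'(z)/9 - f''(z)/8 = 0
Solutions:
 f(z) = C1 + C2*erf(2*sqrt(5)*z/3)


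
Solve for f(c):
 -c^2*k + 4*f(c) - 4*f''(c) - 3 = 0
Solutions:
 f(c) = C1*exp(-c) + C2*exp(c) + c^2*k/4 + k/2 + 3/4


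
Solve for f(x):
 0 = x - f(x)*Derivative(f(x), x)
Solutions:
 f(x) = -sqrt(C1 + x^2)
 f(x) = sqrt(C1 + x^2)


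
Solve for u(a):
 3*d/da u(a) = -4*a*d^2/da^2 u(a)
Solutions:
 u(a) = C1 + C2*a^(1/4)


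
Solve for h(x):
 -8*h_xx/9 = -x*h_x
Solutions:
 h(x) = C1 + C2*erfi(3*x/4)


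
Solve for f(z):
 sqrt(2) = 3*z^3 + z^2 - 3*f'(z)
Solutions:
 f(z) = C1 + z^4/4 + z^3/9 - sqrt(2)*z/3


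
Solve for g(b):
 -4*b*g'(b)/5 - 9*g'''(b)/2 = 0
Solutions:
 g(b) = C1 + Integral(C2*airyai(-2*75^(1/3)*b/15) + C3*airybi(-2*75^(1/3)*b/15), b)


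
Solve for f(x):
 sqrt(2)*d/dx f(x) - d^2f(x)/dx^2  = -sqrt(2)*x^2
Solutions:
 f(x) = C1 + C2*exp(sqrt(2)*x) - x^3/3 - sqrt(2)*x^2/2 - x


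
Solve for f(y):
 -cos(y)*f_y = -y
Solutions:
 f(y) = C1 + Integral(y/cos(y), y)


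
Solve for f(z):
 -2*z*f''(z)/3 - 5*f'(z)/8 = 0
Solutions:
 f(z) = C1 + C2*z^(1/16)


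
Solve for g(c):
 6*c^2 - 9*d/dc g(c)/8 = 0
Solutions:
 g(c) = C1 + 16*c^3/9


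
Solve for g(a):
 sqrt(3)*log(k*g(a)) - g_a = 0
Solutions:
 li(k*g(a))/k = C1 + sqrt(3)*a


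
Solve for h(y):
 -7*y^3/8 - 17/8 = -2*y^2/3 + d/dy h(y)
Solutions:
 h(y) = C1 - 7*y^4/32 + 2*y^3/9 - 17*y/8


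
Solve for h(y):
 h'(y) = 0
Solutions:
 h(y) = C1


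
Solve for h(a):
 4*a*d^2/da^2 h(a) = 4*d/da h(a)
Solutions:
 h(a) = C1 + C2*a^2


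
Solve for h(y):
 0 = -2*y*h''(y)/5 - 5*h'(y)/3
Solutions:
 h(y) = C1 + C2/y^(19/6)


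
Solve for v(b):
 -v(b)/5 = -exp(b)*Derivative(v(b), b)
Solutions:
 v(b) = C1*exp(-exp(-b)/5)


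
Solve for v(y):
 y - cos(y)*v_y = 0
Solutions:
 v(y) = C1 + Integral(y/cos(y), y)


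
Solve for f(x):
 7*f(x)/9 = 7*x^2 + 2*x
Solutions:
 f(x) = 9*x*(7*x + 2)/7


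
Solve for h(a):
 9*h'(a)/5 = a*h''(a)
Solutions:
 h(a) = C1 + C2*a^(14/5)


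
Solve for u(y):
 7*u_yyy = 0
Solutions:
 u(y) = C1 + C2*y + C3*y^2


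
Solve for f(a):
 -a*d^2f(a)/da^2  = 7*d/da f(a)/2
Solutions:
 f(a) = C1 + C2/a^(5/2)


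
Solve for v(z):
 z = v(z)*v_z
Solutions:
 v(z) = -sqrt(C1 + z^2)
 v(z) = sqrt(C1 + z^2)


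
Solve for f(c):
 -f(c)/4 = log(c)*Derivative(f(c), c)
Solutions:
 f(c) = C1*exp(-li(c)/4)


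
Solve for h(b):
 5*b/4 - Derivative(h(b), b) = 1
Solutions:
 h(b) = C1 + 5*b^2/8 - b


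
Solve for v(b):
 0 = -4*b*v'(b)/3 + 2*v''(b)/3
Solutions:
 v(b) = C1 + C2*erfi(b)


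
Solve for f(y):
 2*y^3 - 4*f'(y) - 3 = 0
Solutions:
 f(y) = C1 + y^4/8 - 3*y/4


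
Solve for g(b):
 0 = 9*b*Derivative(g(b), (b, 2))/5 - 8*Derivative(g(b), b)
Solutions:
 g(b) = C1 + C2*b^(49/9)


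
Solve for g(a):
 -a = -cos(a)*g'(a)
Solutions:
 g(a) = C1 + Integral(a/cos(a), a)


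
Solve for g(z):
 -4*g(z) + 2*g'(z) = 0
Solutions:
 g(z) = C1*exp(2*z)


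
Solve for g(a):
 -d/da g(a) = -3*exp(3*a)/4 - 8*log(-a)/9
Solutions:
 g(a) = C1 + 8*a*log(-a)/9 - 8*a/9 + exp(3*a)/4


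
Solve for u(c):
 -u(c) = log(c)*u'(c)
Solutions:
 u(c) = C1*exp(-li(c))


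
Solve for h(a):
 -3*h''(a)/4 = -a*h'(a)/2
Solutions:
 h(a) = C1 + C2*erfi(sqrt(3)*a/3)


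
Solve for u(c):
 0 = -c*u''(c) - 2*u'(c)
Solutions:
 u(c) = C1 + C2/c


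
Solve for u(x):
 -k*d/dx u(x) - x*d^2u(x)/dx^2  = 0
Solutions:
 u(x) = C1 + x^(1 - re(k))*(C2*sin(log(x)*Abs(im(k))) + C3*cos(log(x)*im(k)))


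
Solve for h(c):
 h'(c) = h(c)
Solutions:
 h(c) = C1*exp(c)


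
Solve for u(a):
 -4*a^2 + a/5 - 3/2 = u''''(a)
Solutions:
 u(a) = C1 + C2*a + C3*a^2 + C4*a^3 - a^6/90 + a^5/600 - a^4/16


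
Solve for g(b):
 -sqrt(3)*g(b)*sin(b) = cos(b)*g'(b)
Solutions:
 g(b) = C1*cos(b)^(sqrt(3))


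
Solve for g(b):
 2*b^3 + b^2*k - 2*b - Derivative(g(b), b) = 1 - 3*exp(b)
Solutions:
 g(b) = C1 + b^4/2 + b^3*k/3 - b^2 - b + 3*exp(b)


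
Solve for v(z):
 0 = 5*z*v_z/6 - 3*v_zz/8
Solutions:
 v(z) = C1 + C2*erfi(sqrt(10)*z/3)


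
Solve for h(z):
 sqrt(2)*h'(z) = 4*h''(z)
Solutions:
 h(z) = C1 + C2*exp(sqrt(2)*z/4)


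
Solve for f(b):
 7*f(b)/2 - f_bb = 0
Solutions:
 f(b) = C1*exp(-sqrt(14)*b/2) + C2*exp(sqrt(14)*b/2)


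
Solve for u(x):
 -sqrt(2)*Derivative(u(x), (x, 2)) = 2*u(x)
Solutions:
 u(x) = C1*sin(2^(1/4)*x) + C2*cos(2^(1/4)*x)


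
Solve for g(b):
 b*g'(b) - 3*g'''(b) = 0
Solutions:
 g(b) = C1 + Integral(C2*airyai(3^(2/3)*b/3) + C3*airybi(3^(2/3)*b/3), b)


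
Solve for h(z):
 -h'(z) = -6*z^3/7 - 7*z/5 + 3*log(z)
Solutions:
 h(z) = C1 + 3*z^4/14 + 7*z^2/10 - 3*z*log(z) + 3*z


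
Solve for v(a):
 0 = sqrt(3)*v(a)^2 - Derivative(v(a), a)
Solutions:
 v(a) = -1/(C1 + sqrt(3)*a)


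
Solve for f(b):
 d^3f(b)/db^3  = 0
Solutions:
 f(b) = C1 + C2*b + C3*b^2


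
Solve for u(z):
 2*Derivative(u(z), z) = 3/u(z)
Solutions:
 u(z) = -sqrt(C1 + 3*z)
 u(z) = sqrt(C1 + 3*z)


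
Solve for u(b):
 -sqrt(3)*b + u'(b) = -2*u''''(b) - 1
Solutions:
 u(b) = C1 + C4*exp(-2^(2/3)*b/2) + sqrt(3)*b^2/2 - b + (C2*sin(2^(2/3)*sqrt(3)*b/4) + C3*cos(2^(2/3)*sqrt(3)*b/4))*exp(2^(2/3)*b/4)


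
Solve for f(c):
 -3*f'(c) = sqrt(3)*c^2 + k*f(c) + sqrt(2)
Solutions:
 f(c) = C1*exp(-c*k/3) - sqrt(3)*c^2/k + 6*sqrt(3)*c/k^2 - sqrt(2)/k - 18*sqrt(3)/k^3


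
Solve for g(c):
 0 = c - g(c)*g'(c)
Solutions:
 g(c) = -sqrt(C1 + c^2)
 g(c) = sqrt(C1 + c^2)


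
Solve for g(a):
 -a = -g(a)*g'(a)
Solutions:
 g(a) = -sqrt(C1 + a^2)
 g(a) = sqrt(C1 + a^2)


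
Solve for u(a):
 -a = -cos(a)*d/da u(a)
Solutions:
 u(a) = C1 + Integral(a/cos(a), a)


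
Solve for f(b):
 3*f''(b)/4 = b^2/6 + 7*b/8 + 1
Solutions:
 f(b) = C1 + C2*b + b^4/54 + 7*b^3/36 + 2*b^2/3


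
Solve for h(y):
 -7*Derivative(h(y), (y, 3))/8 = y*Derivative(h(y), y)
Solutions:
 h(y) = C1 + Integral(C2*airyai(-2*7^(2/3)*y/7) + C3*airybi(-2*7^(2/3)*y/7), y)


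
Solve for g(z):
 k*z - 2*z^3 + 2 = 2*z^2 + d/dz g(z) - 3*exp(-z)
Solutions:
 g(z) = C1 + k*z^2/2 - z^4/2 - 2*z^3/3 + 2*z - 3*exp(-z)


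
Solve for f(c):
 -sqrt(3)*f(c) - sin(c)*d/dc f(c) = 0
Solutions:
 f(c) = C1*(cos(c) + 1)^(sqrt(3)/2)/(cos(c) - 1)^(sqrt(3)/2)


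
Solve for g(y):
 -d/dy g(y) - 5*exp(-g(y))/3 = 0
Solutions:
 g(y) = log(C1 - 5*y/3)


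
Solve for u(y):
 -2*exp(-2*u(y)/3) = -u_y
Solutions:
 u(y) = 3*log(-sqrt(C1 + 2*y)) - 3*log(3) + 3*log(6)/2
 u(y) = 3*log(C1 + 2*y)/2 - 3*log(3) + 3*log(6)/2


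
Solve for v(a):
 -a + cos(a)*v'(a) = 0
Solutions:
 v(a) = C1 + Integral(a/cos(a), a)


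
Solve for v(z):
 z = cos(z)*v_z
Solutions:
 v(z) = C1 + Integral(z/cos(z), z)


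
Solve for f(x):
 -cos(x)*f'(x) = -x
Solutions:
 f(x) = C1 + Integral(x/cos(x), x)


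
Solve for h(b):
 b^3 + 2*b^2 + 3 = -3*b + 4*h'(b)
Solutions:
 h(b) = C1 + b^4/16 + b^3/6 + 3*b^2/8 + 3*b/4


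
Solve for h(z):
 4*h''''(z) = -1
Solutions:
 h(z) = C1 + C2*z + C3*z^2 + C4*z^3 - z^4/96


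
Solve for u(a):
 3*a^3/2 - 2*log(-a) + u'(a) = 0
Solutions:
 u(a) = C1 - 3*a^4/8 + 2*a*log(-a) - 2*a


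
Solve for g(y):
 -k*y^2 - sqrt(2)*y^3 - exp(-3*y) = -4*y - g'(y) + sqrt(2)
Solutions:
 g(y) = C1 + k*y^3/3 + sqrt(2)*y^4/4 - 2*y^2 + sqrt(2)*y - exp(-3*y)/3


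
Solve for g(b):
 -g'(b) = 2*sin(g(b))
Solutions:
 g(b) = -acos((-C1 - exp(4*b))/(C1 - exp(4*b))) + 2*pi
 g(b) = acos((-C1 - exp(4*b))/(C1 - exp(4*b)))


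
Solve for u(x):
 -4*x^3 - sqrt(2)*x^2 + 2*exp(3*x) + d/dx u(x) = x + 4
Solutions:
 u(x) = C1 + x^4 + sqrt(2)*x^3/3 + x^2/2 + 4*x - 2*exp(3*x)/3


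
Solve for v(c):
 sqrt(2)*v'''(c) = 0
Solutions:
 v(c) = C1 + C2*c + C3*c^2


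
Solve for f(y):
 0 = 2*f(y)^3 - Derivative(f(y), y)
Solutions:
 f(y) = -sqrt(2)*sqrt(-1/(C1 + 2*y))/2
 f(y) = sqrt(2)*sqrt(-1/(C1 + 2*y))/2


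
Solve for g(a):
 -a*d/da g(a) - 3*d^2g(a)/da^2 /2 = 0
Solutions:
 g(a) = C1 + C2*erf(sqrt(3)*a/3)


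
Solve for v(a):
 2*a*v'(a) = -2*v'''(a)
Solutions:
 v(a) = C1 + Integral(C2*airyai(-a) + C3*airybi(-a), a)


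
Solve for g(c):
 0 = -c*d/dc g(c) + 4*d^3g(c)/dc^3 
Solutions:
 g(c) = C1 + Integral(C2*airyai(2^(1/3)*c/2) + C3*airybi(2^(1/3)*c/2), c)


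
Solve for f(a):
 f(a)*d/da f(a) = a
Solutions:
 f(a) = -sqrt(C1 + a^2)
 f(a) = sqrt(C1 + a^2)


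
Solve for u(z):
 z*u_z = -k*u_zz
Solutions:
 u(z) = C1 + C2*sqrt(k)*erf(sqrt(2)*z*sqrt(1/k)/2)


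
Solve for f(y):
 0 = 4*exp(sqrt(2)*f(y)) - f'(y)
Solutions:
 f(y) = sqrt(2)*(2*log(-1/(C1 + 4*y)) - log(2))/4


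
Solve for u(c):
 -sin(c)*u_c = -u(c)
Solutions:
 u(c) = C1*sqrt(cos(c) - 1)/sqrt(cos(c) + 1)


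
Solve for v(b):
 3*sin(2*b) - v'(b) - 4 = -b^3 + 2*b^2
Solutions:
 v(b) = C1 + b^4/4 - 2*b^3/3 - 4*b - 3*cos(2*b)/2


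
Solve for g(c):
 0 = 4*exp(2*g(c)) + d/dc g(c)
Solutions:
 g(c) = log(-sqrt(-1/(C1 - 4*c))) - log(2)/2
 g(c) = log(-1/(C1 - 4*c))/2 - log(2)/2


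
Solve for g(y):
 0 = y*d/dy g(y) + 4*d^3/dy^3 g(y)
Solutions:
 g(y) = C1 + Integral(C2*airyai(-2^(1/3)*y/2) + C3*airybi(-2^(1/3)*y/2), y)


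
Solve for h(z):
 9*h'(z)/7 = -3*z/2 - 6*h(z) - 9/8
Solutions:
 h(z) = C1*exp(-14*z/3) - z/4 - 15/112


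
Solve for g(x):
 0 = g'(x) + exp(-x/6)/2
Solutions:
 g(x) = C1 + 3*exp(-x/6)


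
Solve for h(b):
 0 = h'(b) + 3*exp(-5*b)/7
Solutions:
 h(b) = C1 + 3*exp(-5*b)/35


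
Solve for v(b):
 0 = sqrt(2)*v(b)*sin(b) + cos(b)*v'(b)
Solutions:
 v(b) = C1*cos(b)^(sqrt(2))


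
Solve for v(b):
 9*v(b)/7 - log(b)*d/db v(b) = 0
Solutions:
 v(b) = C1*exp(9*li(b)/7)


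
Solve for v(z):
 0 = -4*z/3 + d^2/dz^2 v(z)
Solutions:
 v(z) = C1 + C2*z + 2*z^3/9


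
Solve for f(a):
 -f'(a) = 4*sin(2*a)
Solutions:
 f(a) = C1 + 2*cos(2*a)


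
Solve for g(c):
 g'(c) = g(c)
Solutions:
 g(c) = C1*exp(c)


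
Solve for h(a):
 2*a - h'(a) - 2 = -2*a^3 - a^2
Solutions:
 h(a) = C1 + a^4/2 + a^3/3 + a^2 - 2*a


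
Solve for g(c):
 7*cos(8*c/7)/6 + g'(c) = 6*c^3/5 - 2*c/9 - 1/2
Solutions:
 g(c) = C1 + 3*c^4/10 - c^2/9 - c/2 - 49*sin(8*c/7)/48


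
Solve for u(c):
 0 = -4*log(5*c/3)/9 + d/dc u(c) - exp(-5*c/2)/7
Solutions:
 u(c) = C1 + 4*c*log(c)/9 + 4*c*(-log(3) - 1 + log(5))/9 - 2*exp(-5*c/2)/35


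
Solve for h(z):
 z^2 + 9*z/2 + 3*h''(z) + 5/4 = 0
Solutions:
 h(z) = C1 + C2*z - z^4/36 - z^3/4 - 5*z^2/24


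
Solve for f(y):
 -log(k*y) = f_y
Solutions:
 f(y) = C1 - y*log(k*y) + y


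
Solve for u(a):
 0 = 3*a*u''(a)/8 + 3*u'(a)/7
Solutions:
 u(a) = C1 + C2/a^(1/7)


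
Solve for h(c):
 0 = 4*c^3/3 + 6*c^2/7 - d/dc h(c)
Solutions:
 h(c) = C1 + c^4/3 + 2*c^3/7


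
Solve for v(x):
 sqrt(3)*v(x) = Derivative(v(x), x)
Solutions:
 v(x) = C1*exp(sqrt(3)*x)


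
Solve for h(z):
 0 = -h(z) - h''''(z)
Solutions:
 h(z) = (C1*sin(sqrt(2)*z/2) + C2*cos(sqrt(2)*z/2))*exp(-sqrt(2)*z/2) + (C3*sin(sqrt(2)*z/2) + C4*cos(sqrt(2)*z/2))*exp(sqrt(2)*z/2)


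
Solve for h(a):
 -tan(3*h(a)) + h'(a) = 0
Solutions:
 h(a) = -asin(C1*exp(3*a))/3 + pi/3
 h(a) = asin(C1*exp(3*a))/3


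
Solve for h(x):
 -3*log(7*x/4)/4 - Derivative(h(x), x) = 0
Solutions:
 h(x) = C1 - 3*x*log(x)/4 - 3*x*log(7)/4 + 3*x/4 + 3*x*log(2)/2


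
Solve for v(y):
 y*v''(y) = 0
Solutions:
 v(y) = C1 + C2*y


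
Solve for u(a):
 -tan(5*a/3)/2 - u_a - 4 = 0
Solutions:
 u(a) = C1 - 4*a + 3*log(cos(5*a/3))/10


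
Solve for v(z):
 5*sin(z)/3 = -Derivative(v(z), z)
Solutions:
 v(z) = C1 + 5*cos(z)/3


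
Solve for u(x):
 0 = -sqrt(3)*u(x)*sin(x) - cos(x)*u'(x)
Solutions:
 u(x) = C1*cos(x)^(sqrt(3))


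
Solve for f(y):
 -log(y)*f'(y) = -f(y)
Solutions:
 f(y) = C1*exp(li(y))


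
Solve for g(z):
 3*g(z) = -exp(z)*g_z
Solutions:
 g(z) = C1*exp(3*exp(-z))


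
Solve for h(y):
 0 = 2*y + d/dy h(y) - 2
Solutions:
 h(y) = C1 - y^2 + 2*y


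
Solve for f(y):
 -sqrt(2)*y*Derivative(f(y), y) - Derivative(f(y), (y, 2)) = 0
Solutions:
 f(y) = C1 + C2*erf(2^(3/4)*y/2)


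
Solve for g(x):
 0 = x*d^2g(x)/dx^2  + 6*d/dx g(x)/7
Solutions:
 g(x) = C1 + C2*x^(1/7)


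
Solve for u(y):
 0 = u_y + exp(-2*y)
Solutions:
 u(y) = C1 + exp(-2*y)/2


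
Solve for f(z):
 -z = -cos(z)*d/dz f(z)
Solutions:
 f(z) = C1 + Integral(z/cos(z), z)


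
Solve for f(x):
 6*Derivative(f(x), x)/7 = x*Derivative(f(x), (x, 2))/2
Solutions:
 f(x) = C1 + C2*x^(19/7)


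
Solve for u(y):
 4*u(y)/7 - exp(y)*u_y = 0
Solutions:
 u(y) = C1*exp(-4*exp(-y)/7)


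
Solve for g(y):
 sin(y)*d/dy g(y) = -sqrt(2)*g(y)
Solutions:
 g(y) = C1*(cos(y) + 1)^(sqrt(2)/2)/(cos(y) - 1)^(sqrt(2)/2)


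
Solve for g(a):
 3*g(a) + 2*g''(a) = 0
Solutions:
 g(a) = C1*sin(sqrt(6)*a/2) + C2*cos(sqrt(6)*a/2)


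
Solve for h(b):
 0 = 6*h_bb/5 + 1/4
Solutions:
 h(b) = C1 + C2*b - 5*b^2/48


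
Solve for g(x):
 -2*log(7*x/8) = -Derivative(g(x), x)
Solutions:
 g(x) = C1 + 2*x*log(x) - 2*x + x*log(49/64)


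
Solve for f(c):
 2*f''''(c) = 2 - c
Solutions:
 f(c) = C1 + C2*c + C3*c^2 + C4*c^3 - c^5/240 + c^4/24


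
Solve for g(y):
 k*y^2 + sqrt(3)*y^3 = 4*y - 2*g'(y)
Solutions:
 g(y) = C1 - k*y^3/6 - sqrt(3)*y^4/8 + y^2


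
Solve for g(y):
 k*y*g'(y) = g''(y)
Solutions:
 g(y) = Piecewise((-sqrt(2)*sqrt(pi)*C1*erf(sqrt(2)*y*sqrt(-k)/2)/(2*sqrt(-k)) - C2, (k > 0) | (k < 0)), (-C1*y - C2, True))


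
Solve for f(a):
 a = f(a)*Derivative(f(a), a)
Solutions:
 f(a) = -sqrt(C1 + a^2)
 f(a) = sqrt(C1 + a^2)


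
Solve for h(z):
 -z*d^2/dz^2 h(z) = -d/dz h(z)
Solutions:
 h(z) = C1 + C2*z^2


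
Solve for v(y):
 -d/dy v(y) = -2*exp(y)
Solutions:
 v(y) = C1 + 2*exp(y)


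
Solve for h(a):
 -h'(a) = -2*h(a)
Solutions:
 h(a) = C1*exp(2*a)


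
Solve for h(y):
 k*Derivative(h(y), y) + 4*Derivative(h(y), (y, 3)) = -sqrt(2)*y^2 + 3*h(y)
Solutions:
 h(y) = C1*exp(y*(-k/((-3^(1/3) + 3^(5/6)*I)*(sqrt(3)*sqrt(k^3 + 243) + 27)^(1/3)) - 3^(1/3)*(sqrt(3)*sqrt(k^3 + 243) + 27)^(1/3)/12 + 3^(5/6)*I*(sqrt(3)*sqrt(k^3 + 243) + 27)^(1/3)/12)) + C2*exp(y*(k/((3^(1/3) + 3^(5/6)*I)*(sqrt(3)*sqrt(k^3 + 243) + 27)^(1/3)) - 3^(1/3)*(sqrt(3)*sqrt(k^3 + 243) + 27)^(1/3)/12 - 3^(5/6)*I*(sqrt(3)*sqrt(k^3 + 243) + 27)^(1/3)/12)) + C3*exp(3^(1/3)*y*(-3^(1/3)*k/(sqrt(3)*sqrt(k^3 + 243) + 27)^(1/3) + (sqrt(3)*sqrt(k^3 + 243) + 27)^(1/3))/6) + 2*sqrt(2)*k^2/27 + 2*sqrt(2)*k*y/9 + sqrt(2)*y^2/3


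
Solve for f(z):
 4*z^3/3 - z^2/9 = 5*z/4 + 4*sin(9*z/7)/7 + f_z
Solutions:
 f(z) = C1 + z^4/3 - z^3/27 - 5*z^2/8 + 4*cos(9*z/7)/9


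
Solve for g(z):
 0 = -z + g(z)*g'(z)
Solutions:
 g(z) = -sqrt(C1 + z^2)
 g(z) = sqrt(C1 + z^2)


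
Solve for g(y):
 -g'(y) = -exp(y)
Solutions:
 g(y) = C1 + exp(y)


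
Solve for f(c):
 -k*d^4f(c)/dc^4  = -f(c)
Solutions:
 f(c) = C1*exp(-c*(1/k)^(1/4)) + C2*exp(c*(1/k)^(1/4)) + C3*exp(-I*c*(1/k)^(1/4)) + C4*exp(I*c*(1/k)^(1/4))


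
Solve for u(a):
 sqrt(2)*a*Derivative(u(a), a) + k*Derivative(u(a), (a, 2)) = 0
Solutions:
 u(a) = C1 + C2*sqrt(k)*erf(2^(3/4)*a*sqrt(1/k)/2)


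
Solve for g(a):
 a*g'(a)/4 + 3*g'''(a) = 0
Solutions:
 g(a) = C1 + Integral(C2*airyai(-18^(1/3)*a/6) + C3*airybi(-18^(1/3)*a/6), a)


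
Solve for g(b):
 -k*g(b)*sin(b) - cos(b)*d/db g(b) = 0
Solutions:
 g(b) = C1*exp(k*log(cos(b)))


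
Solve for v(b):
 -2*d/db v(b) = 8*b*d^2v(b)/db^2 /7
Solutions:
 v(b) = C1 + C2/b^(3/4)


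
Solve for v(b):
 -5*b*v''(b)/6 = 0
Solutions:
 v(b) = C1 + C2*b


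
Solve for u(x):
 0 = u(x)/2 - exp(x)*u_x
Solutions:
 u(x) = C1*exp(-exp(-x)/2)


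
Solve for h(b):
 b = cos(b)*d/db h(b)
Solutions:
 h(b) = C1 + Integral(b/cos(b), b)


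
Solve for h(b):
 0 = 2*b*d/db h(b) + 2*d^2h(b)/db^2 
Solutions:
 h(b) = C1 + C2*erf(sqrt(2)*b/2)


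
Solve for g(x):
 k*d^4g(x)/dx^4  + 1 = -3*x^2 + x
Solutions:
 g(x) = C1 + C2*x + C3*x^2 + C4*x^3 - x^6/(120*k) + x^5/(120*k) - x^4/(24*k)


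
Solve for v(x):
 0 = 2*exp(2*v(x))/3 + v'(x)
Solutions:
 v(x) = log(-sqrt(1/(C1 + 2*x))) - log(2) + log(6)/2
 v(x) = log(1/(C1 + 2*x))/2 - log(2) + log(6)/2


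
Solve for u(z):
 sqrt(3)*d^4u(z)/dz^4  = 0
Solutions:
 u(z) = C1 + C2*z + C3*z^2 + C4*z^3


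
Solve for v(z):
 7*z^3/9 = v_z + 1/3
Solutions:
 v(z) = C1 + 7*z^4/36 - z/3


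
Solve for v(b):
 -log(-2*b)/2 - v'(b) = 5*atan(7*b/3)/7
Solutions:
 v(b) = C1 - b*log(-b)/2 - 5*b*atan(7*b/3)/7 - b*log(2)/2 + b/2 + 15*log(49*b^2 + 9)/98


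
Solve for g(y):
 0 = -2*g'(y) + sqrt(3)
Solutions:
 g(y) = C1 + sqrt(3)*y/2


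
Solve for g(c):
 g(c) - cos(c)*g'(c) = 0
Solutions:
 g(c) = C1*sqrt(sin(c) + 1)/sqrt(sin(c) - 1)


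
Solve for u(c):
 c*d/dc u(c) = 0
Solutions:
 u(c) = C1


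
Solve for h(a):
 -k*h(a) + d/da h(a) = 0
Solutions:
 h(a) = C1*exp(a*k)


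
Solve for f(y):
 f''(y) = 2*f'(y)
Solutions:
 f(y) = C1 + C2*exp(2*y)


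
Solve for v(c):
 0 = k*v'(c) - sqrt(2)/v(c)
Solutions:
 v(c) = -sqrt(C1 + 2*sqrt(2)*c/k)
 v(c) = sqrt(C1 + 2*sqrt(2)*c/k)


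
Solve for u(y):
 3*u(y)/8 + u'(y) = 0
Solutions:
 u(y) = C1*exp(-3*y/8)


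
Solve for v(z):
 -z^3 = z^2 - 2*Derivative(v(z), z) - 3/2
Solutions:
 v(z) = C1 + z^4/8 + z^3/6 - 3*z/4


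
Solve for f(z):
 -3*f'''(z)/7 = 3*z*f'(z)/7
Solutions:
 f(z) = C1 + Integral(C2*airyai(-z) + C3*airybi(-z), z)


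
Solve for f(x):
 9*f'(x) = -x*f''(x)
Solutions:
 f(x) = C1 + C2/x^8


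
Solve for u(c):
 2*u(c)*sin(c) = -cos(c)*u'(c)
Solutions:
 u(c) = C1*cos(c)^2


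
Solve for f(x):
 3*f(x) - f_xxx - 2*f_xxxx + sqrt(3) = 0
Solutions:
 f(x) = C1*exp(x*(-2 - 1/(4 + sqrt(17))^(1/3) + (4 + sqrt(17))^(1/3))/4)*sin(sqrt(3)*x*((4 + sqrt(17))^(-1/3) + (4 + sqrt(17))^(1/3))/4) + C2*exp(x*(-2 - 1/(4 + sqrt(17))^(1/3) + (4 + sqrt(17))^(1/3))/4)*cos(sqrt(3)*x*((4 + sqrt(17))^(-1/3) + (4 + sqrt(17))^(1/3))/4) + C3*exp(x) + C4*exp(x*(-(4 + sqrt(17))^(1/3) - 1 + (4 + sqrt(17))^(-1/3))/2) - sqrt(3)/3


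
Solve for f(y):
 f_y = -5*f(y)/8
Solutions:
 f(y) = C1*exp(-5*y/8)


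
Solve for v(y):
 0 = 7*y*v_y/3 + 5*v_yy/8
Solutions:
 v(y) = C1 + C2*erf(2*sqrt(105)*y/15)


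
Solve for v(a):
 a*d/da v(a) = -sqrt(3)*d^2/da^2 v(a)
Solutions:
 v(a) = C1 + C2*erf(sqrt(2)*3^(3/4)*a/6)


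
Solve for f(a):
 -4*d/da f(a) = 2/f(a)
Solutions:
 f(a) = -sqrt(C1 - a)
 f(a) = sqrt(C1 - a)


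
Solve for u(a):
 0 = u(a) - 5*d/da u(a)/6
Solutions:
 u(a) = C1*exp(6*a/5)


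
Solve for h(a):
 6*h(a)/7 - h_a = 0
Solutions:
 h(a) = C1*exp(6*a/7)


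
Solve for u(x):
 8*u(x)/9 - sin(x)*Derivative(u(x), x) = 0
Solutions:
 u(x) = C1*(cos(x) - 1)^(4/9)/(cos(x) + 1)^(4/9)


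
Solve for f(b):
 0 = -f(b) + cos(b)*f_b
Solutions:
 f(b) = C1*sqrt(sin(b) + 1)/sqrt(sin(b) - 1)


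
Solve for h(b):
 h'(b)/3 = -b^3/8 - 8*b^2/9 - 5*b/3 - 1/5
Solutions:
 h(b) = C1 - 3*b^4/32 - 8*b^3/9 - 5*b^2/2 - 3*b/5


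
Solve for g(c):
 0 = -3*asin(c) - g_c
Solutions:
 g(c) = C1 - 3*c*asin(c) - 3*sqrt(1 - c^2)


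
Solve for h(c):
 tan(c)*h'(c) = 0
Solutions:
 h(c) = C1


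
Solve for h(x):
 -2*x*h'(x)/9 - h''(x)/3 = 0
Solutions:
 h(x) = C1 + C2*erf(sqrt(3)*x/3)


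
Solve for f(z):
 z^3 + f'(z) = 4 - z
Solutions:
 f(z) = C1 - z^4/4 - z^2/2 + 4*z


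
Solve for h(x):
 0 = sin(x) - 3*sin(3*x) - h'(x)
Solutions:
 h(x) = C1 - cos(x) + cos(3*x)


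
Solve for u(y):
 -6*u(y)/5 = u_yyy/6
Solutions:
 u(y) = C3*exp(-30^(2/3)*y/5) + (C1*sin(3*10^(2/3)*3^(1/6)*y/10) + C2*cos(3*10^(2/3)*3^(1/6)*y/10))*exp(30^(2/3)*y/10)


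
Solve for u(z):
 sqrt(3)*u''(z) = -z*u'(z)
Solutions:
 u(z) = C1 + C2*erf(sqrt(2)*3^(3/4)*z/6)


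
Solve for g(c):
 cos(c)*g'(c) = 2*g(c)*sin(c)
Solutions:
 g(c) = C1/cos(c)^2


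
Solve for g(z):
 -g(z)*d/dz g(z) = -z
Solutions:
 g(z) = -sqrt(C1 + z^2)
 g(z) = sqrt(C1 + z^2)


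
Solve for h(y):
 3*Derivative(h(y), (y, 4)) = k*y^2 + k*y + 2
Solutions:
 h(y) = C1 + C2*y + C3*y^2 + C4*y^3 + k*y^6/1080 + k*y^5/360 + y^4/36


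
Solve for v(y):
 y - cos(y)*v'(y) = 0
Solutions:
 v(y) = C1 + Integral(y/cos(y), y)


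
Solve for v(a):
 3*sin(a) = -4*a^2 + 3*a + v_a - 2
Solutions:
 v(a) = C1 + 4*a^3/3 - 3*a^2/2 + 2*a - 3*cos(a)


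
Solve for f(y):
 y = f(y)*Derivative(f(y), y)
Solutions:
 f(y) = -sqrt(C1 + y^2)
 f(y) = sqrt(C1 + y^2)


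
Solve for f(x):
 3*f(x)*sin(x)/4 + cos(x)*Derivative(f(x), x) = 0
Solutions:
 f(x) = C1*cos(x)^(3/4)


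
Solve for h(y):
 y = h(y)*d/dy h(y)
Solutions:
 h(y) = -sqrt(C1 + y^2)
 h(y) = sqrt(C1 + y^2)


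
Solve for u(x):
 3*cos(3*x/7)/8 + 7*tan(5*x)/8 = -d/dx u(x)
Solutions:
 u(x) = C1 + 7*log(cos(5*x))/40 - 7*sin(3*x/7)/8


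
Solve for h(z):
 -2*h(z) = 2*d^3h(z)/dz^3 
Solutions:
 h(z) = C3*exp(-z) + (C1*sin(sqrt(3)*z/2) + C2*cos(sqrt(3)*z/2))*exp(z/2)


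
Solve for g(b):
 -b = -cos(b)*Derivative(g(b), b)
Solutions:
 g(b) = C1 + Integral(b/cos(b), b)


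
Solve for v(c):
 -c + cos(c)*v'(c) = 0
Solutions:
 v(c) = C1 + Integral(c/cos(c), c)


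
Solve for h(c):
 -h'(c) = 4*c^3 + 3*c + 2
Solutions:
 h(c) = C1 - c^4 - 3*c^2/2 - 2*c


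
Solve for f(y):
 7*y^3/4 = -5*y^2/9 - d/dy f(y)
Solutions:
 f(y) = C1 - 7*y^4/16 - 5*y^3/27


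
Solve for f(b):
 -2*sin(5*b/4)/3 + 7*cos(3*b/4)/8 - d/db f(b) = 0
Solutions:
 f(b) = C1 + 7*sin(3*b/4)/6 + 8*cos(5*b/4)/15


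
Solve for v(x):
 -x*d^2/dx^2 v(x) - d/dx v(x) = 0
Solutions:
 v(x) = C1 + C2*log(x)


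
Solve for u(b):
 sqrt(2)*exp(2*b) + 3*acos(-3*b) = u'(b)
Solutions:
 u(b) = C1 + 3*b*acos(-3*b) + sqrt(1 - 9*b^2) + sqrt(2)*exp(2*b)/2


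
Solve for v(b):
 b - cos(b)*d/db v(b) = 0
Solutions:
 v(b) = C1 + Integral(b/cos(b), b)


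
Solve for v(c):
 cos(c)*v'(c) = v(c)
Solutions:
 v(c) = C1*sqrt(sin(c) + 1)/sqrt(sin(c) - 1)


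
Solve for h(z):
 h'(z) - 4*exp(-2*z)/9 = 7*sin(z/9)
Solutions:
 h(z) = C1 - 63*cos(z/9) - 2*exp(-2*z)/9


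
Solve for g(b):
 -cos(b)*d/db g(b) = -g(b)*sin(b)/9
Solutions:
 g(b) = C1/cos(b)^(1/9)


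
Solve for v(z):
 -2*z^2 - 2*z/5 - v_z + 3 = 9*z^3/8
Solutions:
 v(z) = C1 - 9*z^4/32 - 2*z^3/3 - z^2/5 + 3*z


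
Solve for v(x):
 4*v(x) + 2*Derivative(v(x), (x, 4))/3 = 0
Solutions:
 v(x) = (C1*sin(2^(3/4)*3^(1/4)*x/2) + C2*cos(2^(3/4)*3^(1/4)*x/2))*exp(-2^(3/4)*3^(1/4)*x/2) + (C3*sin(2^(3/4)*3^(1/4)*x/2) + C4*cos(2^(3/4)*3^(1/4)*x/2))*exp(2^(3/4)*3^(1/4)*x/2)


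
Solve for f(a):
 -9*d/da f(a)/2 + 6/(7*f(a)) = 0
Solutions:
 f(a) = -sqrt(C1 + 168*a)/21
 f(a) = sqrt(C1 + 168*a)/21


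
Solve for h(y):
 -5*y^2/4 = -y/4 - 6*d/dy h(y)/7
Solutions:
 h(y) = C1 + 35*y^3/72 - 7*y^2/48


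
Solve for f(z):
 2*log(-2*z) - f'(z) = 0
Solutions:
 f(z) = C1 + 2*z*log(-z) + 2*z*(-1 + log(2))


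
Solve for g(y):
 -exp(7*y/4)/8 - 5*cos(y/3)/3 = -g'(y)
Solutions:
 g(y) = C1 + exp(7*y/4)/14 + 5*sin(y/3)


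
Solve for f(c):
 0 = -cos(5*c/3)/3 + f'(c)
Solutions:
 f(c) = C1 + sin(5*c/3)/5


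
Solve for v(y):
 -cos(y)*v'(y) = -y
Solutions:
 v(y) = C1 + Integral(y/cos(y), y)


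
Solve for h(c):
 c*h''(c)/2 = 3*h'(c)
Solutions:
 h(c) = C1 + C2*c^7


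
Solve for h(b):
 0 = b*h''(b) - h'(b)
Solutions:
 h(b) = C1 + C2*b^2


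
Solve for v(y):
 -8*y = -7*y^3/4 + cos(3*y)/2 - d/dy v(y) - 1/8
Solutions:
 v(y) = C1 - 7*y^4/16 + 4*y^2 - y/8 + sin(3*y)/6


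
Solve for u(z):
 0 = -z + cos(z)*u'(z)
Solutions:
 u(z) = C1 + Integral(z/cos(z), z)


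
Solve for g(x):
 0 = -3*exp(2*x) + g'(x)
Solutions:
 g(x) = C1 + 3*exp(2*x)/2


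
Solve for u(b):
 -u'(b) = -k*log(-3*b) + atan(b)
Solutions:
 u(b) = C1 + b*k*(log(-b) - 1) + b*k*log(3) - b*atan(b) + log(b^2 + 1)/2


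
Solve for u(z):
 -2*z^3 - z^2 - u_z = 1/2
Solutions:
 u(z) = C1 - z^4/2 - z^3/3 - z/2


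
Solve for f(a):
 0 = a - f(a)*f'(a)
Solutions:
 f(a) = -sqrt(C1 + a^2)
 f(a) = sqrt(C1 + a^2)


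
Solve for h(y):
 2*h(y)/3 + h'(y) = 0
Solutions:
 h(y) = C1*exp(-2*y/3)


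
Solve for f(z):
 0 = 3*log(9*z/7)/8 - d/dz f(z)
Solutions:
 f(z) = C1 + 3*z*log(z)/8 - 3*z*log(7)/8 - 3*z/8 + 3*z*log(3)/4


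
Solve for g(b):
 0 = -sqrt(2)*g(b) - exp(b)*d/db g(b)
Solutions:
 g(b) = C1*exp(sqrt(2)*exp(-b))


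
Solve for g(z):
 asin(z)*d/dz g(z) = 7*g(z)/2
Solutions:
 g(z) = C1*exp(7*Integral(1/asin(z), z)/2)


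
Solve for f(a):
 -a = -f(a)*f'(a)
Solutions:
 f(a) = -sqrt(C1 + a^2)
 f(a) = sqrt(C1 + a^2)


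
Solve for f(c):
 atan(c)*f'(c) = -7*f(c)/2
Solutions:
 f(c) = C1*exp(-7*Integral(1/atan(c), c)/2)


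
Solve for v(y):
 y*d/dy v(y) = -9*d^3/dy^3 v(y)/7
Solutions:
 v(y) = C1 + Integral(C2*airyai(-21^(1/3)*y/3) + C3*airybi(-21^(1/3)*y/3), y)


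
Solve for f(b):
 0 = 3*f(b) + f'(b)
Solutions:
 f(b) = C1*exp(-3*b)


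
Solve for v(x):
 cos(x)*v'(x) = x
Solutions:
 v(x) = C1 + Integral(x/cos(x), x)


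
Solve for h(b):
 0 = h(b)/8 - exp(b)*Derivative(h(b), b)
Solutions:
 h(b) = C1*exp(-exp(-b)/8)


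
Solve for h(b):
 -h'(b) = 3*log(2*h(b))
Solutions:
 Integral(1/(log(_y) + log(2)), (_y, h(b)))/3 = C1 - b


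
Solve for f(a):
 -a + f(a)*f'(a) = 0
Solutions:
 f(a) = -sqrt(C1 + a^2)
 f(a) = sqrt(C1 + a^2)


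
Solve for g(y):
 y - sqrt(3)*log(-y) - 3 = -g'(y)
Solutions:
 g(y) = C1 - y^2/2 + sqrt(3)*y*log(-y) + y*(3 - sqrt(3))


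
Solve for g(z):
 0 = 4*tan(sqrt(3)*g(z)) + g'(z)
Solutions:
 g(z) = sqrt(3)*(pi - asin(C1*exp(-4*sqrt(3)*z)))/3
 g(z) = sqrt(3)*asin(C1*exp(-4*sqrt(3)*z))/3


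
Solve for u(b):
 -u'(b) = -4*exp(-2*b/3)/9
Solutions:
 u(b) = C1 - 2*exp(-2*b/3)/3


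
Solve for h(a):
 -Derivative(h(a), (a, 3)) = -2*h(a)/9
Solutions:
 h(a) = C3*exp(6^(1/3)*a/3) + (C1*sin(2^(1/3)*3^(5/6)*a/6) + C2*cos(2^(1/3)*3^(5/6)*a/6))*exp(-6^(1/3)*a/6)


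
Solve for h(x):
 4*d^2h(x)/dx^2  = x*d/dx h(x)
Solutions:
 h(x) = C1 + C2*erfi(sqrt(2)*x/4)


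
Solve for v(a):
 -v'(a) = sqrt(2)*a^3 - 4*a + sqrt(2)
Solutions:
 v(a) = C1 - sqrt(2)*a^4/4 + 2*a^2 - sqrt(2)*a


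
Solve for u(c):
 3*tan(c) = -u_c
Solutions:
 u(c) = C1 + 3*log(cos(c))


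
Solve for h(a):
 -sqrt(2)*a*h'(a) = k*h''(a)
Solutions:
 h(a) = C1 + C2*sqrt(k)*erf(2^(3/4)*a*sqrt(1/k)/2)


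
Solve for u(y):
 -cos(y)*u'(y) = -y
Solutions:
 u(y) = C1 + Integral(y/cos(y), y)


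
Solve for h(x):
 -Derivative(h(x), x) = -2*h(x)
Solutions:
 h(x) = C1*exp(2*x)


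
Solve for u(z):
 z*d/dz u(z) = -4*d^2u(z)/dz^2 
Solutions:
 u(z) = C1 + C2*erf(sqrt(2)*z/4)


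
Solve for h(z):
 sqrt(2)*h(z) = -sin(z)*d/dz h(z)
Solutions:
 h(z) = C1*(cos(z) + 1)^(sqrt(2)/2)/(cos(z) - 1)^(sqrt(2)/2)


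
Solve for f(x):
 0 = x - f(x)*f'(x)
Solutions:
 f(x) = -sqrt(C1 + x^2)
 f(x) = sqrt(C1 + x^2)


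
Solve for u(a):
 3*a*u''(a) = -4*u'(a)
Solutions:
 u(a) = C1 + C2/a^(1/3)


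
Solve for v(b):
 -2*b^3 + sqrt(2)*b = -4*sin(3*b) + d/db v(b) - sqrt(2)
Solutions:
 v(b) = C1 - b^4/2 + sqrt(2)*b^2/2 + sqrt(2)*b - 4*cos(3*b)/3


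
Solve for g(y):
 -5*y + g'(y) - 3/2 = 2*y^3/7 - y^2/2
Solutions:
 g(y) = C1 + y^4/14 - y^3/6 + 5*y^2/2 + 3*y/2


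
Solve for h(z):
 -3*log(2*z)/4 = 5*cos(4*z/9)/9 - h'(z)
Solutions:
 h(z) = C1 + 3*z*log(z)/4 - 3*z/4 + 3*z*log(2)/4 + 5*sin(4*z/9)/4


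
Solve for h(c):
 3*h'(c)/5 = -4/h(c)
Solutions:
 h(c) = -sqrt(C1 - 120*c)/3
 h(c) = sqrt(C1 - 120*c)/3


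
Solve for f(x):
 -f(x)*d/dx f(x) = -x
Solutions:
 f(x) = -sqrt(C1 + x^2)
 f(x) = sqrt(C1 + x^2)


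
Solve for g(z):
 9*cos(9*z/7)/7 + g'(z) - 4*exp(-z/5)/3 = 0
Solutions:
 g(z) = C1 - sin(9*z/7) - 20*exp(-z/5)/3


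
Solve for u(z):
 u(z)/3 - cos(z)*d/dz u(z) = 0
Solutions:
 u(z) = C1*(sin(z) + 1)^(1/6)/(sin(z) - 1)^(1/6)


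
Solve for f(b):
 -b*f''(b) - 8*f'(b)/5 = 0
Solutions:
 f(b) = C1 + C2/b^(3/5)


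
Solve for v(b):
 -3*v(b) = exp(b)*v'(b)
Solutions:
 v(b) = C1*exp(3*exp(-b))


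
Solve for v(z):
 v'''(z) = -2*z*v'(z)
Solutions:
 v(z) = C1 + Integral(C2*airyai(-2^(1/3)*z) + C3*airybi(-2^(1/3)*z), z)


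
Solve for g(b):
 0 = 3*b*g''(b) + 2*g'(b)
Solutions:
 g(b) = C1 + C2*b^(1/3)


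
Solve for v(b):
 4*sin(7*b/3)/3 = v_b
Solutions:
 v(b) = C1 - 4*cos(7*b/3)/7


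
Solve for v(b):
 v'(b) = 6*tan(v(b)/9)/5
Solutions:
 v(b) = -9*asin(C1*exp(2*b/15)) + 9*pi
 v(b) = 9*asin(C1*exp(2*b/15))


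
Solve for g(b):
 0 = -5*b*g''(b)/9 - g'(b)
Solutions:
 g(b) = C1 + C2/b^(4/5)


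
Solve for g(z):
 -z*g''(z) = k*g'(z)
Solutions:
 g(z) = C1 + z^(1 - re(k))*(C2*sin(log(z)*Abs(im(k))) + C3*cos(log(z)*im(k)))


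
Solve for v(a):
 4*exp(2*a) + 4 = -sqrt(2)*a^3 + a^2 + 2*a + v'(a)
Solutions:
 v(a) = C1 + sqrt(2)*a^4/4 - a^3/3 - a^2 + 4*a + 2*exp(2*a)
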